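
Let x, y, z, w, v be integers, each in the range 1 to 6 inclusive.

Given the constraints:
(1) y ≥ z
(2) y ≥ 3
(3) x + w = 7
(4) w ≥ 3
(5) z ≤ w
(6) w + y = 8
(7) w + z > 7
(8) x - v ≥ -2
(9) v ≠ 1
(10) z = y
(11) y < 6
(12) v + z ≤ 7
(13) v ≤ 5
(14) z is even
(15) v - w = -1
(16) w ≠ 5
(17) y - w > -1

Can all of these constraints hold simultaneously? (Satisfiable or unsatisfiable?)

Try x = 3, y = 4, z = 4, w = 4, v = 3.
Check constraint 3: x + w = 7; constraint 6: w + y = 8; constraint 7: w + z = 8. The remaining constraints are straightforward to verify.

Satisfiable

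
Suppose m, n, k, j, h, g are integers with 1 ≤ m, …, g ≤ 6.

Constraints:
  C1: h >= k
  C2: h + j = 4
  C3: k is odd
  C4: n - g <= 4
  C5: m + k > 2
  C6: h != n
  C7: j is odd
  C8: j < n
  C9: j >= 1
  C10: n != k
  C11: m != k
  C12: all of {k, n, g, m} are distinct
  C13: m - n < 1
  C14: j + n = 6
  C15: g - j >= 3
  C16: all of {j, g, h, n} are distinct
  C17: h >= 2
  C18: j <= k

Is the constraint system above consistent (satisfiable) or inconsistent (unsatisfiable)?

Try m = 3, n = 5, k = 1, j = 1, h = 3, g = 4.
Check constraint 2: h + j = 4; constraint 4: n - g = 1. The remaining constraints are straightforward to verify.

Satisfiable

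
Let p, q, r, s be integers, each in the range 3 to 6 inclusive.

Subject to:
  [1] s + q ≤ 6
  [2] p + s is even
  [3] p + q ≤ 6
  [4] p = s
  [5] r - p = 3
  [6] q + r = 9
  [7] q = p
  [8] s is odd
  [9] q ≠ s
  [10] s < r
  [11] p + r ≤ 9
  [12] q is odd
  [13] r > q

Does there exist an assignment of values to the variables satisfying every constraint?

From constraints 4 and 7, q = p = s, so q = s. But constraint 9 says q ≠ s. Contradiction.

Unsatisfiable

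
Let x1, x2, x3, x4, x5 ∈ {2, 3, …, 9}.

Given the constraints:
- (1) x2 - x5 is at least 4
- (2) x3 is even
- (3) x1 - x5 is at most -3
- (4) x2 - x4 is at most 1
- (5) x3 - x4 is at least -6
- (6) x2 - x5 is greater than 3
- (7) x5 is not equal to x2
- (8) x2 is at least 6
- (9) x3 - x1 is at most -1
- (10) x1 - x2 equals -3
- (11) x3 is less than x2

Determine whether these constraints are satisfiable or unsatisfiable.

Constraints 1, 3, 4, 5, and 9 give x3 − x4 ≥ -6, x4 − x2 ≥ -1, x2 − x5 ≥ 4, x5 − x1 ≥ 3, x1 − x3 ≥ 1.
Adding all 5 inequalities: the left sides telescope to 0, and the right sides sum to (-6) + (-1) + 4 + 3 + 1 = 1. So 0 ≥ 1, which is false.

Unsatisfiable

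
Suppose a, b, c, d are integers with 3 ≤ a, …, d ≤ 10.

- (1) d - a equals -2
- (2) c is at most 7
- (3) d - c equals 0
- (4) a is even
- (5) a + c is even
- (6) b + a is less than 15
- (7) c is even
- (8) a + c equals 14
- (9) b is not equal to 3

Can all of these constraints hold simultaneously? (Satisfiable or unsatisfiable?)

Satisfiable

Setting (a, b, c, d) = (8, 6, 6, 6) satisfies everything: constraint 1: d - a = -2; constraint 3: d - c = 0; constraint 6: b + a = 14, and the others follow.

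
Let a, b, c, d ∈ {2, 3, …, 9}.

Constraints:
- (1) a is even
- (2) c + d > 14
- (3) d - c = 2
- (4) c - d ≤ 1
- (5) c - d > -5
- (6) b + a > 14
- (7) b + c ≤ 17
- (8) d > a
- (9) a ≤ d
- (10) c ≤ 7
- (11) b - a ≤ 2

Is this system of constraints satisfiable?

Satisfiable

One satisfying assignment is a = 8, b = 8, c = 7, d = 9.
For the less obvious constraints — constraint 2: c + d = 16; constraint 3: d - c = 2; constraint 4: c - d = -2 — and the others hold by inspection.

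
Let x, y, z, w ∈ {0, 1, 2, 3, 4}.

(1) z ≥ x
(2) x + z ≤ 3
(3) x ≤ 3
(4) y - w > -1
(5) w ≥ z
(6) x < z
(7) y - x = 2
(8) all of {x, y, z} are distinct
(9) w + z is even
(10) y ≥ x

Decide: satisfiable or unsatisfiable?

Setting (x, y, z, w) = (0, 2, 1, 1) satisfies everything: constraint 2: x + z = 1; constraint 4: y - w = 1; constraint 7: y - x = 2, and the others follow.

Satisfiable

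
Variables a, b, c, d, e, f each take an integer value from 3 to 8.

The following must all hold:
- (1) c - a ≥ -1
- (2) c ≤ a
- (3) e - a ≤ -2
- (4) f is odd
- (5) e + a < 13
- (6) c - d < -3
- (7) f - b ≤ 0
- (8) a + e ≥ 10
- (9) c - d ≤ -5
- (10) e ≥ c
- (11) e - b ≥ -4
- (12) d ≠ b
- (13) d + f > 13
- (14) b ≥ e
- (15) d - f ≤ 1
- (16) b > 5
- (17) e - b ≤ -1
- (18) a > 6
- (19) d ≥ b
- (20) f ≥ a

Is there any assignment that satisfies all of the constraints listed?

Unsatisfiable

Constraints 1, 3, 7, 9, 11, and 15 give c − a ≥ -1, a − e ≥ 2, e − b ≥ -4, b − f ≥ 0, f − d ≥ -1, d − c ≥ 5.
Adding all 6 inequalities: the left sides telescope to 0, and the right sides sum to (-1) + 2 + (-4) + 0 + (-1) + 5 = 1. So 0 ≥ 1, which is false.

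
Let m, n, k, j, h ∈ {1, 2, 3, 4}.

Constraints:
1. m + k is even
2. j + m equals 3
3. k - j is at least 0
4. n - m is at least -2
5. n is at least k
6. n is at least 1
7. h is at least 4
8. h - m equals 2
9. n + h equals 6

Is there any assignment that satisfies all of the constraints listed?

Satisfiable

Take m = 2, n = 2, k = 2, j = 1, h = 4. Then constraint 2: j + m = 3; constraint 3: k - j = 1; constraint 4: n - m = 0, and every other listed constraint is also met.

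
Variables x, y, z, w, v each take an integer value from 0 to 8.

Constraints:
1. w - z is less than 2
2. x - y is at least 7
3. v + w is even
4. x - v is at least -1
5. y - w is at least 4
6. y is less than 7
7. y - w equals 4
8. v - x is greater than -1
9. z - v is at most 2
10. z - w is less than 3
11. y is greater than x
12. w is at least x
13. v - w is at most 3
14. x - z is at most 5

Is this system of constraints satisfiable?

Constraints 2, 5, 9, 13, and 14 give z − x ≥ -5, x − y ≥ 7, y − w ≥ 4, w − v ≥ -3, v − z ≥ -2.
Adding all 5 inequalities: the left sides telescope to 0, and the right sides sum to (-5) + 7 + 4 + (-3) + (-2) = 1. So 0 ≥ 1, which is false.

Unsatisfiable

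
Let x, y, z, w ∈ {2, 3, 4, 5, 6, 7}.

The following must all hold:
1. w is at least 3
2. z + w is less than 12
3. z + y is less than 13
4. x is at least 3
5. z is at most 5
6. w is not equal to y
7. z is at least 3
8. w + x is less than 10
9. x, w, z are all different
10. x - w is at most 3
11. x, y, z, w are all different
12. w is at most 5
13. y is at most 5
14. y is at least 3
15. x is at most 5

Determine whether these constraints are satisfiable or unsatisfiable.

Unsatisfiable

Constraints 1, 4, 5, 7, 12, 13, 14, and 15 confine each of x, y, z, w to the 3 values {3, …, 5}.
Constraint 11 requires all 4 of them to be distinct, but only 3 values are available — impossible by the pigeonhole principle.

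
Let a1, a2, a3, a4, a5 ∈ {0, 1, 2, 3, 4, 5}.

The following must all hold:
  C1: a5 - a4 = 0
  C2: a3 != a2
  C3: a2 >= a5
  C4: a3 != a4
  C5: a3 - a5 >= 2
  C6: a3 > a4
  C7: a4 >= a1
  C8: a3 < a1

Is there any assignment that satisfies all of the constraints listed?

Constraints 6, 7, and 8 give a3 < a1, a1 ≤ a4, a4 < a3. Chaining: a3 < a1 ≤ a4 < a3, which forces a3 < a3 — impossible.

Unsatisfiable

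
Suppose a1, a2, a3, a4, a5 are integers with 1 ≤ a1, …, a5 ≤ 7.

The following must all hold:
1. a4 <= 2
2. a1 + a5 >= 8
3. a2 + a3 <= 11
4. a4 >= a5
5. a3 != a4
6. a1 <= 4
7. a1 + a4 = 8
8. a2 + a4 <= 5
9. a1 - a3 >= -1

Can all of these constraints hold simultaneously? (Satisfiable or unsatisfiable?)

From constraint 6: a1 ≤ 4. From constraints 1 and 4: a5 ≤ a4 ≤ 2. Hence a1 + a5 ≤ 6. But constraint 2 requires a1 + a5 ≥ 8, and 8 > 6. Contradiction.

Unsatisfiable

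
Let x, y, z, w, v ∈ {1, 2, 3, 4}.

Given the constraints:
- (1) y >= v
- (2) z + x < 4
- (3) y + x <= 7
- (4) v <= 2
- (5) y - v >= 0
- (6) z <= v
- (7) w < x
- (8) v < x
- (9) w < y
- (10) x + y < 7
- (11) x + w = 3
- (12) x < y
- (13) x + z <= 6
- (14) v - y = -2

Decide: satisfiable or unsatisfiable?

One satisfying assignment is x = 2, y = 3, z = 1, w = 1, v = 1.
For the less obvious constraints — constraint 2: z + x = 3; constraint 3: y + x = 5; constraint 5: y - v = 2 — and the others hold by inspection.

Satisfiable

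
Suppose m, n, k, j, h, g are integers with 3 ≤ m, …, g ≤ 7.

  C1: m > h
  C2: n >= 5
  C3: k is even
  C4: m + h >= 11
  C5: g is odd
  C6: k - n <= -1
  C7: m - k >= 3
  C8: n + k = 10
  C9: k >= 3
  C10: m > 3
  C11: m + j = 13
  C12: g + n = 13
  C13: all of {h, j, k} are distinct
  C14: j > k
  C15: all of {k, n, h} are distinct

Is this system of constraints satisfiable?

Take m = 7, n = 6, k = 4, j = 6, h = 5, g = 7. Then constraint 4: m + h = 12; constraint 6: k - n = -2, and every other listed constraint is also met.

Satisfiable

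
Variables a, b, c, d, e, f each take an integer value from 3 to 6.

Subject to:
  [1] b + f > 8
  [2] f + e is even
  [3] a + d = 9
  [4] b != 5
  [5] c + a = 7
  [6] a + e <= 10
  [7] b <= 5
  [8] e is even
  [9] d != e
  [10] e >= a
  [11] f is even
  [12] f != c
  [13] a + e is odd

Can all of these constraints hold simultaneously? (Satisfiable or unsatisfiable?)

Setting (a, b, c, d, e, f) = (3, 4, 4, 6, 4, 6) satisfies everything: constraint 1: b + f = 10; constraint 3: a + d = 9, and the others follow.

Satisfiable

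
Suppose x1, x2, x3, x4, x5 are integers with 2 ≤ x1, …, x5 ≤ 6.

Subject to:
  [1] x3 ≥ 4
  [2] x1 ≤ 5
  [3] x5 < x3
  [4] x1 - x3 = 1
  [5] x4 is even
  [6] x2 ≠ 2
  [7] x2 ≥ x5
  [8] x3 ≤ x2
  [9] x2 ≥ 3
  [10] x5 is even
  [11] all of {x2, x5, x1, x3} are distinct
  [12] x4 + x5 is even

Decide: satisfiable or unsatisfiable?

Take x1 = 5, x2 = 6, x3 = 4, x4 = 2, x5 = 2. Then constraint 4: x1 - x3 = 1; constraint 11: values 6, 2, 5, 4 are distinct, and every other listed constraint is also met.

Satisfiable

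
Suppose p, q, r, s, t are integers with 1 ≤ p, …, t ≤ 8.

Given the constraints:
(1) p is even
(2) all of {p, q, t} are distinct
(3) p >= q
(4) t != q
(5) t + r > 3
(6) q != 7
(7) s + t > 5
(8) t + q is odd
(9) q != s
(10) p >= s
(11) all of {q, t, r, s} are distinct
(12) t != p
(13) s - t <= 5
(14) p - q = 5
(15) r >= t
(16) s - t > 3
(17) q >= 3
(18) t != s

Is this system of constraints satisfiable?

Setting (p, q, r, s, t) = (8, 3, 4, 6, 2) satisfies everything: constraint 5: t + r = 6; constraint 7: s + t = 8, and the others follow.

Satisfiable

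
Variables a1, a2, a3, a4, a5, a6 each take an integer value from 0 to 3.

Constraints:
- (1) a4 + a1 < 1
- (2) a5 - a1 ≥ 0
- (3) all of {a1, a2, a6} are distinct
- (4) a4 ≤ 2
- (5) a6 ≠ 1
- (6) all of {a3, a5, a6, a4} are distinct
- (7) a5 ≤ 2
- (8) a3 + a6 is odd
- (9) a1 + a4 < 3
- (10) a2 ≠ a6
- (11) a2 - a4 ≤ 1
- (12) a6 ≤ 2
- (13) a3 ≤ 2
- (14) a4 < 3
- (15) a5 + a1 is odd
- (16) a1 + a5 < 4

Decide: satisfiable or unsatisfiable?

Unsatisfiable

Constraints 4, 7, 12, and 13 confine each of a3, a5, a6, a4 to the 3 values {0, …, 2} (the domain already gives each ≥ 0).
Constraint 6 requires all 4 of them to be distinct, but only 3 values are available — impossible by the pigeonhole principle.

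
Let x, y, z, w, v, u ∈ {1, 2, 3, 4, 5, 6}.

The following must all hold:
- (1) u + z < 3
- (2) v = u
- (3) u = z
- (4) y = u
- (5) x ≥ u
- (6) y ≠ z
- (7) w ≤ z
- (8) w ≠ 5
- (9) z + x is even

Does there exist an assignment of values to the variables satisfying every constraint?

From constraints 3 and 4, y = u = z, so y = z. But constraint 6 says y ≠ z. Contradiction.

Unsatisfiable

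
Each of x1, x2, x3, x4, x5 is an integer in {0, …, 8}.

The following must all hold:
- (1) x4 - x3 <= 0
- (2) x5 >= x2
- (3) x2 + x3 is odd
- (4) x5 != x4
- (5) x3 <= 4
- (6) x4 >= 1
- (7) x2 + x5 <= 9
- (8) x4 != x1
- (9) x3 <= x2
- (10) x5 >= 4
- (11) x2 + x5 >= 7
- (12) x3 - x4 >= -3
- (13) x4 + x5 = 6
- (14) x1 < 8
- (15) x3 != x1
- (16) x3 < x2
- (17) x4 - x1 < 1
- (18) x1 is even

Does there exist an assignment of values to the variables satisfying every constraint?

One satisfying assignment is x1 = 2, x2 = 2, x3 = 1, x4 = 1, x5 = 5.
For the less obvious constraints — constraint 1: x4 - x3 = 0; constraint 7: x2 + x5 = 7; constraint 11: x2 + x5 = 7 — and the others hold by inspection.

Satisfiable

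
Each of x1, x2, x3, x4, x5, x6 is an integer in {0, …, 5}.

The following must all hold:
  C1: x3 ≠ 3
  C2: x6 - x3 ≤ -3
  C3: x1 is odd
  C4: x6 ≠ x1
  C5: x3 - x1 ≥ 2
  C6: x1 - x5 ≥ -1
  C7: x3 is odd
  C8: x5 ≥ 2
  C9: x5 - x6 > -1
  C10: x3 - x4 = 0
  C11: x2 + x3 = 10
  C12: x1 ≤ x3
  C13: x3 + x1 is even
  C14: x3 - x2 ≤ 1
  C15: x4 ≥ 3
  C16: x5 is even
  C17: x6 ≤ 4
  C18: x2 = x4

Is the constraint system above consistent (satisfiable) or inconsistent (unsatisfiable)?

The assignment x1 = 3, x2 = 5, x3 = 5, x4 = 5, x5 = 2, x6 = 1 works:
  constraint 2 holds since x6 - x3 = -4.
  constraint 5 holds since x3 - x1 = 2.
  constraint 6 holds since x1 - x5 = 1.
The rest check out directly.

Satisfiable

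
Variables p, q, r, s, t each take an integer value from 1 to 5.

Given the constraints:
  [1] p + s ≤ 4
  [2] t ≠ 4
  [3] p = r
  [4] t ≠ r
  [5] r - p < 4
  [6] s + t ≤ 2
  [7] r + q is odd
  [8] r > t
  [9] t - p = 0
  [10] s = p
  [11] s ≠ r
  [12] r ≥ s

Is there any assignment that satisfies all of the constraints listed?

Unsatisfiable

From constraints 3 and 10, s = p = r, so s = r. But constraint 11 says s ≠ r. Contradiction.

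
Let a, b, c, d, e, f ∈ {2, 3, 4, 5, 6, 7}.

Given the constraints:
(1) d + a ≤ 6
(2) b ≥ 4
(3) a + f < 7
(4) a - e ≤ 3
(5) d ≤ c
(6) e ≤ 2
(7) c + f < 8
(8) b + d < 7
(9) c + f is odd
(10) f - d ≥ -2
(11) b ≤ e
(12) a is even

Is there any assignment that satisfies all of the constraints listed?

From constraints 2 and 11: e ≥ b and b ≥ 4, so e ≥ 4. From constraint 6: e ≤ 2. But 2 < 4, so no value of e works.

Unsatisfiable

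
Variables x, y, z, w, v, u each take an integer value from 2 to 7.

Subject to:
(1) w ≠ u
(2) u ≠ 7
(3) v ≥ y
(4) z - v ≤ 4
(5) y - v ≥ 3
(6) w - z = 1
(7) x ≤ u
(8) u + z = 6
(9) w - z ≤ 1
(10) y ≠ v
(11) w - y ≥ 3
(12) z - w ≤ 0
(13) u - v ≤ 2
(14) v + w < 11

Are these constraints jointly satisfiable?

Unsatisfiable

Constraints 4, 5, 9, and 11 give v − z ≥ -4, z − w ≥ -1, w − y ≥ 3, y − v ≥ 3.
Adding all 4 inequalities: the left sides telescope to 0, and the right sides sum to (-4) + (-1) + 3 + 3 = 1. So 0 ≥ 1, which is false.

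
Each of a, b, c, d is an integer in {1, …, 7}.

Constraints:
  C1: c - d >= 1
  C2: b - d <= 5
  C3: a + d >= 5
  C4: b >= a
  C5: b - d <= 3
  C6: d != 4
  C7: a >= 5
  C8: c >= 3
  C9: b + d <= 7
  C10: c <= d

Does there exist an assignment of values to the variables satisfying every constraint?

From constraints 4 and 7: b ≥ a ≥ 5. From constraints 8 and 10: d ≥ c ≥ 3. Hence b + d ≥ 8. But constraint 9 requires b + d ≤ 7, and 7 < 8. Contradiction.

Unsatisfiable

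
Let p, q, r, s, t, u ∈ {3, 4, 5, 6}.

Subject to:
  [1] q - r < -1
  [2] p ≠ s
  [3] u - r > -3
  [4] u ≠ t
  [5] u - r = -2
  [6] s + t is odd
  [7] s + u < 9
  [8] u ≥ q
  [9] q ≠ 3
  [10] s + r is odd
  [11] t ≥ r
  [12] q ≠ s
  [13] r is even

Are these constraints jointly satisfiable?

The assignment p = 6, q = 4, r = 6, s = 3, t = 6, u = 4 works:
  constraint 1 holds since q - r = -2.
  constraint 3 holds since u - r = -2.
  constraint 5 holds since u - r = -2.
The rest check out directly.

Satisfiable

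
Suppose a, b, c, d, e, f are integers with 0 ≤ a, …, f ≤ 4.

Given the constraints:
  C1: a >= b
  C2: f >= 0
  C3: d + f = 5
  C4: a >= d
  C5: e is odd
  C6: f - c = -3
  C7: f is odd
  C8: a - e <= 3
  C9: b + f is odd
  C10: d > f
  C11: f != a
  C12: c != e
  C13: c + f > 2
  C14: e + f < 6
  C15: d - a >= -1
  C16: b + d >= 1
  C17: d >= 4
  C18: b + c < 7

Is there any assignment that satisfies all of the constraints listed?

Take a = 4, b = 0, c = 4, d = 4, e = 3, f = 1. Then constraint 3: d + f = 5; constraint 6: f - c = -3; constraint 8: a - e = 1, and every other listed constraint is also met.

Satisfiable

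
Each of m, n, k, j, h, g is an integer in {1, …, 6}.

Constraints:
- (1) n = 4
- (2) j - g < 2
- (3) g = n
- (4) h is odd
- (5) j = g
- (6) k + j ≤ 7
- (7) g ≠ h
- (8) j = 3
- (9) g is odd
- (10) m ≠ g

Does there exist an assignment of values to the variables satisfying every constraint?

Constraint 8 fixes j = 3 and constraint 1 fixes n = 4. Constraints 3 and 5 give j = g = n, so j = n. But 3 ≠ 4 — contradiction.

Unsatisfiable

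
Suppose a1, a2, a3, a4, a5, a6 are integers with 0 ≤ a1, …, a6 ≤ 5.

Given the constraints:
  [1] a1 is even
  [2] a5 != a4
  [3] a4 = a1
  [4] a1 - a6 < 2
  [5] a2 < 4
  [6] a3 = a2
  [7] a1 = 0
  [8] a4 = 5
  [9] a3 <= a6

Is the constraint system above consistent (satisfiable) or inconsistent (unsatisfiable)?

Unsatisfiable

Constraint 8 fixes a4 = 5 and constraint 7 fixes a1 = 0, but constraint 3 requires a4 = a1. Since 5 ≠ 0, contradiction.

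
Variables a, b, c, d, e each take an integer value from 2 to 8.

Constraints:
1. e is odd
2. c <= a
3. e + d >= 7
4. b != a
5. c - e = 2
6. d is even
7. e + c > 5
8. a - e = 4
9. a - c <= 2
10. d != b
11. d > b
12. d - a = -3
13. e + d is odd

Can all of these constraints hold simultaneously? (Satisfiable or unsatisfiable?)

Satisfiable

The assignment a = 7, b = 2, c = 5, d = 4, e = 3 works:
  constraint 3 holds since e + d = 7.
  constraint 5 holds since c - e = 2.
  constraint 7 holds since e + c = 8.
The rest check out directly.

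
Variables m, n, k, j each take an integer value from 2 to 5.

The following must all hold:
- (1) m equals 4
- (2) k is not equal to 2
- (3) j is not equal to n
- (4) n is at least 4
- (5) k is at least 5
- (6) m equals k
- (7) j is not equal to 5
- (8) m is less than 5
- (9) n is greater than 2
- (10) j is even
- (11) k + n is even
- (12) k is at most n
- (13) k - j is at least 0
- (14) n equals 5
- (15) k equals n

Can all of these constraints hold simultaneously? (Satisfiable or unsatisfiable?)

Unsatisfiable

Constraint 1 fixes m = 4 and constraint 14 fixes n = 5. Constraints 6 and 15 give m = k = n, so m = n. But 4 ≠ 5 — contradiction.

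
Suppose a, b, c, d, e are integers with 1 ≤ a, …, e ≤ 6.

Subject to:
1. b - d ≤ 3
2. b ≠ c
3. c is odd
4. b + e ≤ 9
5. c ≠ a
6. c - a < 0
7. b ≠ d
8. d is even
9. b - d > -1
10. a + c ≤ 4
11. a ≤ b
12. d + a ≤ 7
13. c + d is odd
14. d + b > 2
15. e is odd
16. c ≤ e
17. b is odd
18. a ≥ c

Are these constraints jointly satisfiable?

Try a = 2, b = 3, c = 1, d = 2, e = 3.
Check constraint 1: b - d = 1; constraint 4: b + e = 6. The remaining constraints are straightforward to verify.

Satisfiable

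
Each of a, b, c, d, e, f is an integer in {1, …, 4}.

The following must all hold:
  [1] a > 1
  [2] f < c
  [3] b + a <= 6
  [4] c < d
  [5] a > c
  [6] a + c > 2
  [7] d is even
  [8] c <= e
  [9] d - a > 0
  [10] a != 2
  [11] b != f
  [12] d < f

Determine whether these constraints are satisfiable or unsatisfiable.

Constraints 2, 5, 9, and 12 give d < f, f < c, c < a, a < d. Chaining: d < f < c < a < d, which forces d < d — impossible.

Unsatisfiable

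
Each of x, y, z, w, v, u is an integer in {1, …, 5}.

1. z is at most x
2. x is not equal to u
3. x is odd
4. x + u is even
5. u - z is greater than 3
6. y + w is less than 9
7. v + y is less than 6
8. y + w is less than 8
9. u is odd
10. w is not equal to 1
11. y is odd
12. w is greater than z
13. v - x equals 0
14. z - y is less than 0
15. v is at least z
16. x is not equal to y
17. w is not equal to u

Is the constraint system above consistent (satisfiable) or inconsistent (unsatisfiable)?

Satisfiable

Setting (x, y, z, w, v, u) = (1, 3, 1, 4, 1, 5) satisfies everything: constraint 5: u - z = 4; constraint 6: y + w = 7; constraint 7: v + y = 4, and the others follow.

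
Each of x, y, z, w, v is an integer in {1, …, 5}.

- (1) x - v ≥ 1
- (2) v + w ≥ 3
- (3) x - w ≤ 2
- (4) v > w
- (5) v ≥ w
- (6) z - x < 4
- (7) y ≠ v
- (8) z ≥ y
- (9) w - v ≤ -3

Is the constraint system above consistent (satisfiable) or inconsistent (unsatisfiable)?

Constraints 1, 3, and 9 give v − w ≥ 3, w − x ≥ -2, x − v ≥ 1.
Adding all 3 inequalities: the left sides telescope to 0, and the right sides sum to 3 + (-2) + 1 = 2. So 0 ≥ 2, which is false.

Unsatisfiable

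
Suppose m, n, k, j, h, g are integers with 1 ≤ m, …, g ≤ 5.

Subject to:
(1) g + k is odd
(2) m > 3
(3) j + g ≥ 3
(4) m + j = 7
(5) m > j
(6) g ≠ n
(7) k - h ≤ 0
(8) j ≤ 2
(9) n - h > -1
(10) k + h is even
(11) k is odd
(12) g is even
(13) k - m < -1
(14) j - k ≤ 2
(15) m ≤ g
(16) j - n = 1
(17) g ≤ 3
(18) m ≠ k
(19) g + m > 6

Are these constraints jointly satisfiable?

Unsatisfiable

From constraints 15 and 17: m ≤ g ≤ 3. From constraint 8: j ≤ 2. Hence m + j ≤ 5. But constraint 4 requires m + j = 7, and 7 > 5. Contradiction.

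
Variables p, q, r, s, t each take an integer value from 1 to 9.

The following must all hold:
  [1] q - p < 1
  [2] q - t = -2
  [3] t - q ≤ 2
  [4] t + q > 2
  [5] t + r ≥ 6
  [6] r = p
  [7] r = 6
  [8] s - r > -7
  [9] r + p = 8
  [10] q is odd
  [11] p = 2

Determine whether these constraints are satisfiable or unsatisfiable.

Unsatisfiable

Constraint 7 fixes r = 6 and constraint 11 fixes p = 2, but constraint 6 requires r = p. Since 6 ≠ 2, contradiction.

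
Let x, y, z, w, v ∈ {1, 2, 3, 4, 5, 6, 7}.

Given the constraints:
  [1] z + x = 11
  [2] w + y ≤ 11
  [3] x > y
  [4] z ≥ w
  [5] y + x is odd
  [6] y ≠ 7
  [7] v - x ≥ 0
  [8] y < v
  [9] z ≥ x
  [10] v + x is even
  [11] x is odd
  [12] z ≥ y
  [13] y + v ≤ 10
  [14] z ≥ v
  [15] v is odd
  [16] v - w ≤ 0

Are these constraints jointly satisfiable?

Satisfiable

The assignment x = 5, y = 4, z = 6, w = 6, v = 5 works:
  constraint 1 holds since z + x = 11.
  constraint 2 holds since w + y = 10.
  constraint 7 holds since v - x = 0.
The rest check out directly.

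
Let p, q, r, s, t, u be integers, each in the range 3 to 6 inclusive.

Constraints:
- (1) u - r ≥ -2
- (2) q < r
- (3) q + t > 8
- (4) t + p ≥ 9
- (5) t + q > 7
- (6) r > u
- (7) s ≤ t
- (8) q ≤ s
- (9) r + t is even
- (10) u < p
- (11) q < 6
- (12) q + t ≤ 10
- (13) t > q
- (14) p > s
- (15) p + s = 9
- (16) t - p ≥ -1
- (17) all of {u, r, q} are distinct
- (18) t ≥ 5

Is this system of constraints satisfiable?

Take p = 6, q = 3, r = 6, s = 3, t = 6, u = 4. Then constraint 1: u - r = -2; constraint 3: q + t = 9; constraint 4: t + p = 12, and every other listed constraint is also met.

Satisfiable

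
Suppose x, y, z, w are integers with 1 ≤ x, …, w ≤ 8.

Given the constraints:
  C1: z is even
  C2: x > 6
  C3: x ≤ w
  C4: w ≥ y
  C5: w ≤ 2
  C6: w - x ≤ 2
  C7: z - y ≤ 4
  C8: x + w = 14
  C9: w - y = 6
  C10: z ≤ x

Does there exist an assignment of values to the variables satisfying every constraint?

Unsatisfiable

From constraint 2: x ≥ 7. From constraints 3 and 5: x ≤ w and w ≤ 2, so x ≤ 2. But 2 < 7, so no value of x works.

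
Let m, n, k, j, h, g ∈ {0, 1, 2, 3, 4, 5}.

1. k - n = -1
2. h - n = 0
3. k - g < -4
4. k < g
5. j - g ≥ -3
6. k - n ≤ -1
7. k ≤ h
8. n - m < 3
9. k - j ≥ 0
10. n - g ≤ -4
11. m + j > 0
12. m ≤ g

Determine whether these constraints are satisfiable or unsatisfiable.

Unsatisfiable

Constraints 5, 6, 9, and 10 give g − n ≥ 4, n − k ≥ 1, k − j ≥ 0, j − g ≥ -3.
Adding all 4 inequalities: the left sides telescope to 0, and the right sides sum to 4 + 1 + 0 + (-3) = 2. So 0 ≥ 2, which is false.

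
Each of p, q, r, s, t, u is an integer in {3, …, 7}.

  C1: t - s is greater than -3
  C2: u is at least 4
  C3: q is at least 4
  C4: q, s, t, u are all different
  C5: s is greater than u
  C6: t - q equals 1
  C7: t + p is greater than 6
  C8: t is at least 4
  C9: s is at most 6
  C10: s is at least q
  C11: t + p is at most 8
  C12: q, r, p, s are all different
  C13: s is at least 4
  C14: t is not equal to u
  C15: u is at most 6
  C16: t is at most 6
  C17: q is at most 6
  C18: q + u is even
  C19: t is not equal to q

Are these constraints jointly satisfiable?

Constraints 2, 3, 8, 9, 13, 15, 16, and 17 confine each of q, s, t, u to the 3 values {4, …, 6}.
Constraint 4 requires all 4 of them to be distinct, but only 3 values are available — impossible by the pigeonhole principle.

Unsatisfiable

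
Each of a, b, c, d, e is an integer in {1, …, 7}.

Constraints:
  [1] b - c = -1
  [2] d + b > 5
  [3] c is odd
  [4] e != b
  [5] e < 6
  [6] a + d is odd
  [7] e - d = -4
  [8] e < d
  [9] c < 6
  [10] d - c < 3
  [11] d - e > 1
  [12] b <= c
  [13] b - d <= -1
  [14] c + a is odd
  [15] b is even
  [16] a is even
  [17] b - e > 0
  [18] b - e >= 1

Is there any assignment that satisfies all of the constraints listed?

Try a = 6, b = 2, c = 3, d = 5, e = 1.
Check constraint 1: b - c = -1; constraint 2: d + b = 7. The remaining constraints are straightforward to verify.

Satisfiable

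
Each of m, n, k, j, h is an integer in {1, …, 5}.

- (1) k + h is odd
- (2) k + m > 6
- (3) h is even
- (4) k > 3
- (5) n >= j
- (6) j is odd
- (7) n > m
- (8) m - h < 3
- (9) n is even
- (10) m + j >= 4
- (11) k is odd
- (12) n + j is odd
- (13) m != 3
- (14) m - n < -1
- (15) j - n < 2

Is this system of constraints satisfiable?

One satisfying assignment is m = 2, n = 4, k = 5, j = 3, h = 2.
For the less obvious constraints — constraint 2: k + m = 7; constraint 8: m - h = 0 — and the others hold by inspection.

Satisfiable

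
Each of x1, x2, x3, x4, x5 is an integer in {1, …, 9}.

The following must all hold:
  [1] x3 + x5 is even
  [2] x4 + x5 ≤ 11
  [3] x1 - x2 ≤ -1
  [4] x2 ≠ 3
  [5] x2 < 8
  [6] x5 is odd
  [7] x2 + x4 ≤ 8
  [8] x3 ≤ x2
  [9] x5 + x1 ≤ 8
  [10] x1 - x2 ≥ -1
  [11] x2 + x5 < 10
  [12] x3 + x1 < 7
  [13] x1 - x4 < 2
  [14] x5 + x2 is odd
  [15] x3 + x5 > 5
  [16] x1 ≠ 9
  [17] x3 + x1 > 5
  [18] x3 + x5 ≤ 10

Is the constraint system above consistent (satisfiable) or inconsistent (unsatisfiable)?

Take x1 = 3, x2 = 4, x3 = 3, x4 = 3, x5 = 5. Then constraint 2: x4 + x5 = 8; constraint 3: x1 - x2 = -1; constraint 7: x2 + x4 = 7, and every other listed constraint is also met.

Satisfiable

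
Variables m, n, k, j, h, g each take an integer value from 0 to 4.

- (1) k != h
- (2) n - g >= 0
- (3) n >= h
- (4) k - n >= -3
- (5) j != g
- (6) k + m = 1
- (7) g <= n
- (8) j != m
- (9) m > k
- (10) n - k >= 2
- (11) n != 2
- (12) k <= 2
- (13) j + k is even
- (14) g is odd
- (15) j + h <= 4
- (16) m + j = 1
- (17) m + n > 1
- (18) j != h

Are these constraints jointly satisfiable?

Try m = 1, n = 3, k = 0, j = 0, h = 3, g = 1.
Check constraint 2: n - g = 2; constraint 4: k - n = -3; constraint 6: k + m = 1. The remaining constraints are straightforward to verify.

Satisfiable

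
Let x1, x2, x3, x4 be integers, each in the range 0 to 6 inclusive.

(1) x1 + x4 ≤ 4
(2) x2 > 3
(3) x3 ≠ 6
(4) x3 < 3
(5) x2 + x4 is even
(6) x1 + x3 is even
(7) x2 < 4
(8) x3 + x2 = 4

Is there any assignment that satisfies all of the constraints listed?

Unsatisfiable

From constraint 2: x2 ≥ 4. From constraint 7: x2 ≤ 3. But 3 < 4, so no value of x2 works.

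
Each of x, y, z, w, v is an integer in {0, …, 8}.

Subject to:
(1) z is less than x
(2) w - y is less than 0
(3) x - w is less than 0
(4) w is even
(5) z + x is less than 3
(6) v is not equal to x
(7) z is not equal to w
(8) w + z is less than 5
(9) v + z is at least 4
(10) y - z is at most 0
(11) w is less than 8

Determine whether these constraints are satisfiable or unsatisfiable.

Unsatisfiable

Constraints 1, 2, 3, and 10 give x < w, w < y, y ≤ z, z < x. Chaining: x < w < y ≤ z < x, which forces x < x — impossible.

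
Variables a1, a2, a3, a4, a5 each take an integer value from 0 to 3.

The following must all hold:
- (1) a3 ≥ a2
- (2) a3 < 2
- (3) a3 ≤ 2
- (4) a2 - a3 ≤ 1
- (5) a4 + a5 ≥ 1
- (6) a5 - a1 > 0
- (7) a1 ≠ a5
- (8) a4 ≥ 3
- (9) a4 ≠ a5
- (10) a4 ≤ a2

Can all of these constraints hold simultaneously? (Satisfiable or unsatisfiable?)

Unsatisfiable

From constraints 8 and 10: a2 ≥ a4 and a4 ≥ 3, so a2 ≥ 3. From constraints 1 and 3: a2 ≤ a3 and a3 ≤ 2, so a2 ≤ 2. But 2 < 3, so no value of a2 works.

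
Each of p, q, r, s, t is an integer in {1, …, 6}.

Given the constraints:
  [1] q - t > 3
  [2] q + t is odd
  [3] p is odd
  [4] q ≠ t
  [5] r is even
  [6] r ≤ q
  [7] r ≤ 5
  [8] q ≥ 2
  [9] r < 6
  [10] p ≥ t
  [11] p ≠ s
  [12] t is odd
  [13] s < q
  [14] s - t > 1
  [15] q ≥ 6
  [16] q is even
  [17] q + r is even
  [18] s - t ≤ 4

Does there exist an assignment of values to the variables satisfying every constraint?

Satisfiable

One satisfying assignment is p = 1, q = 6, r = 2, s = 4, t = 1.
For the less obvious constraints — constraint 1: q - t = 5; constraint 14: s - t = 3; constraint 18: s - t = 3 — and the others hold by inspection.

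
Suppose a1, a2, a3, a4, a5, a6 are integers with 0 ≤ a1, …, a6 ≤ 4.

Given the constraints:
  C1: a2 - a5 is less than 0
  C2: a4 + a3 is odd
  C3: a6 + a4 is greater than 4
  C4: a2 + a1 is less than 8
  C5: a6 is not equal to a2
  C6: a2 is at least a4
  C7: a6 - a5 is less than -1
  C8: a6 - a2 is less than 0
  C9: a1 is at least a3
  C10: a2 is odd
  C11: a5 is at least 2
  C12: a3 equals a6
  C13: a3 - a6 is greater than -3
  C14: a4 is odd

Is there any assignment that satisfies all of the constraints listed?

Try a1 = 3, a2 = 3, a3 = 2, a4 = 3, a5 = 4, a6 = 2.
Check constraint 1: a2 - a5 = -1; constraint 3: a6 + a4 = 5; constraint 4: a2 + a1 = 6. The remaining constraints are straightforward to verify.

Satisfiable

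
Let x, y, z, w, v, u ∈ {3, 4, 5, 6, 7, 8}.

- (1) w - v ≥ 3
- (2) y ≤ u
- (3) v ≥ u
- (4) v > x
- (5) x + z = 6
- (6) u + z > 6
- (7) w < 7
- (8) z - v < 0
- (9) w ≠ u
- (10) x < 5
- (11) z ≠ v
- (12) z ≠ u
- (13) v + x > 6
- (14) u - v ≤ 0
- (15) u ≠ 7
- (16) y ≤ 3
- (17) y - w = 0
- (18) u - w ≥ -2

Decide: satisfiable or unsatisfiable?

Constraints 1, 14, and 18 give w − v ≥ 3, v − u ≥ 0, u − w ≥ -2.
Adding all 3 inequalities: the left sides telescope to 0, and the right sides sum to 3 + 0 + (-2) = 1. So 0 ≥ 1, which is false.

Unsatisfiable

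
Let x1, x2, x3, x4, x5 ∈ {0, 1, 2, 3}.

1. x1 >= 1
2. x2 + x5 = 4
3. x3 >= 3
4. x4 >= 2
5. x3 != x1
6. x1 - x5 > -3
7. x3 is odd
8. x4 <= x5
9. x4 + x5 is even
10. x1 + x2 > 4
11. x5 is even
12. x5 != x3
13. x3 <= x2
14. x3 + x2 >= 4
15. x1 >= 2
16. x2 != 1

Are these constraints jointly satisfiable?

Unsatisfiable

From constraints 3 and 13: x2 ≥ x3 ≥ 3. From constraints 4 and 8: x5 ≥ x4 ≥ 2. Hence x2 + x5 ≥ 5. But constraint 2 requires x2 + x5 = 4, and 4 < 5. Contradiction.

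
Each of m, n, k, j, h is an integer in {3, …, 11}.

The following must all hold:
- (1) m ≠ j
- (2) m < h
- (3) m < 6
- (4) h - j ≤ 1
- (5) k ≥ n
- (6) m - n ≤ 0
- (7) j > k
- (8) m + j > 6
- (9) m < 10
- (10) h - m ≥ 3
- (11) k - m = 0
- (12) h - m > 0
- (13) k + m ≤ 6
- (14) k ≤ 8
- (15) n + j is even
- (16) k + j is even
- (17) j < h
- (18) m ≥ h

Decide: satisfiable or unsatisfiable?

Constraints 5, 6, 7, 17, and 18 give n ≤ k, k < j, j < h, h ≤ m, m ≤ n. Chaining: n ≤ k < j < h ≤ m ≤ n, which forces n < n — impossible.

Unsatisfiable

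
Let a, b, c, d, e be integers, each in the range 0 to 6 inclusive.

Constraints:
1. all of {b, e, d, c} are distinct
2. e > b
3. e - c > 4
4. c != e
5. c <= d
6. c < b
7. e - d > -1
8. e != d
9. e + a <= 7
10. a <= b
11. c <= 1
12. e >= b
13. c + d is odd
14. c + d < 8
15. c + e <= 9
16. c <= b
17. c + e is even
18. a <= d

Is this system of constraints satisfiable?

Setting (a, b, c, d, e) = (1, 1, 0, 5, 6) satisfies everything: constraint 3: e - c = 6; constraint 7: e - d = 1, and the others follow.

Satisfiable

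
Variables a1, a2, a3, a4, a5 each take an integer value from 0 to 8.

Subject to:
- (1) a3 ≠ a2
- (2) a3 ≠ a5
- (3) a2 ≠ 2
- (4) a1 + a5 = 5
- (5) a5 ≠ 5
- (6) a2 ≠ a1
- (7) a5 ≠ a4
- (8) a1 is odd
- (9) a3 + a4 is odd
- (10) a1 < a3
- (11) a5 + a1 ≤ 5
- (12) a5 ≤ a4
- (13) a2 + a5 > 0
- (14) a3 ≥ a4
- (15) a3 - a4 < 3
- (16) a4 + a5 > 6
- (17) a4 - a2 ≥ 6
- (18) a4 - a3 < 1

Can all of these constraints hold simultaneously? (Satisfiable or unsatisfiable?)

Satisfiable

Setting (a1, a2, a3, a4, a5) = (3, 0, 8, 7, 2) satisfies everything: constraint 4: a1 + a5 = 5; constraint 11: a5 + a1 = 5; constraint 13: a2 + a5 = 2, and the others follow.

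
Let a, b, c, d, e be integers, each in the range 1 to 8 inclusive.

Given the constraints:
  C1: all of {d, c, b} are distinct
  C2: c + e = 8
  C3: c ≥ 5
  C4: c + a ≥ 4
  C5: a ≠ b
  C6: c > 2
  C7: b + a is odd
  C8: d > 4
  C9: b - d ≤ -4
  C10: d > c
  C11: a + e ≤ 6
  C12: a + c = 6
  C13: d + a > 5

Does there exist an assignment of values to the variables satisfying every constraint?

Satisfiable

The assignment a = 1, b = 2, c = 5, d = 7, e = 3 works:
  constraint 2 holds since c + e = 8.
  constraint 4 holds since c + a = 6.
  constraint 9 holds since b - d = -5.
The rest check out directly.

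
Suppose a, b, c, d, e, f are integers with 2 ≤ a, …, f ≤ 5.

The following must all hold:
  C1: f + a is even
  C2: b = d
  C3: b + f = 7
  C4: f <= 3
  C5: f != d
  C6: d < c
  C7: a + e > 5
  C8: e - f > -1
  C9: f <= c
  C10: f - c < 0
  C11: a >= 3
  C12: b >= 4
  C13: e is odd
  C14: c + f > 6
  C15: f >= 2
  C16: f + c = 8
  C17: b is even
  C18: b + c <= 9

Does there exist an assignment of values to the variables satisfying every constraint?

Satisfiable

One satisfying assignment is a = 5, b = 4, c = 5, d = 4, e = 3, f = 3.
For the less obvious constraints — constraint 3: b + f = 7; constraint 7: a + e = 8 — and the others hold by inspection.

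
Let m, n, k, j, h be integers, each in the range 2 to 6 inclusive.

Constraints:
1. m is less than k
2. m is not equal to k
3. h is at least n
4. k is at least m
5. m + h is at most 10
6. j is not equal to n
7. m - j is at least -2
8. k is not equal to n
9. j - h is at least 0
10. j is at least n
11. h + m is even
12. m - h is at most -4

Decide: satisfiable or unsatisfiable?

Constraints 7, 9, and 12 give m − j ≥ -2, j − h ≥ 0, h − m ≥ 4.
Adding all 3 inequalities: the left sides telescope to 0, and the right sides sum to (-2) + 0 + 4 = 2. So 0 ≥ 2, which is false.

Unsatisfiable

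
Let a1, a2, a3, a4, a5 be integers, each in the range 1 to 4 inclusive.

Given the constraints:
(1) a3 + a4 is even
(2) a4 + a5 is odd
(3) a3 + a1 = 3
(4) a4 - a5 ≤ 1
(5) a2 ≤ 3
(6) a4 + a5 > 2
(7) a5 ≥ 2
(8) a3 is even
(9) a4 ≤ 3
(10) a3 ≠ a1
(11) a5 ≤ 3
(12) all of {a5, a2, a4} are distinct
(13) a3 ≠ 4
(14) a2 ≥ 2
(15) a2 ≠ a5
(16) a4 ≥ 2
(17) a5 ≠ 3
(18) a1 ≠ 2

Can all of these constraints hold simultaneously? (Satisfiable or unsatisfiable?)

Constraints 5, 7, 9, 11, 14, and 16 confine each of a5, a2, a4 to the 2 values {2, 3}.
Constraint 12 requires all 3 of them to be distinct, but only 2 values are available — impossible by the pigeonhole principle.

Unsatisfiable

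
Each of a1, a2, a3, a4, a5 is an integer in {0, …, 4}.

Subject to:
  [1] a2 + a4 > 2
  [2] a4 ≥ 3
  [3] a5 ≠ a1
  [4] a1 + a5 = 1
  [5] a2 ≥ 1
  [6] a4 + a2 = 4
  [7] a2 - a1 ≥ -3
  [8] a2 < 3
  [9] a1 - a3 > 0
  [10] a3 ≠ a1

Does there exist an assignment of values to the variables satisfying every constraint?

Satisfiable

The assignment a1 = 1, a2 = 1, a3 = 0, a4 = 3, a5 = 0 works:
  constraint 1 holds since a2 + a4 = 4.
  constraint 4 holds since a1 + a5 = 1.
  constraint 6 holds since a4 + a2 = 4.
The rest check out directly.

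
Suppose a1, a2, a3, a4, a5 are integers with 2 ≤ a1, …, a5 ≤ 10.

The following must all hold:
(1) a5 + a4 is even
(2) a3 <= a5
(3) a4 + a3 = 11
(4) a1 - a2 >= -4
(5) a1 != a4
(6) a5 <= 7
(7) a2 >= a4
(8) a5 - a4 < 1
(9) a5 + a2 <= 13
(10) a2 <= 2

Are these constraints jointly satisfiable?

From constraints 7 and 10: a4 ≤ a2 ≤ 2. From constraints 2 and 6: a3 ≤ a5 ≤ 7. Hence a4 + a3 ≤ 9. But constraint 3 requires a4 + a3 = 11, and 11 > 9. Contradiction.

Unsatisfiable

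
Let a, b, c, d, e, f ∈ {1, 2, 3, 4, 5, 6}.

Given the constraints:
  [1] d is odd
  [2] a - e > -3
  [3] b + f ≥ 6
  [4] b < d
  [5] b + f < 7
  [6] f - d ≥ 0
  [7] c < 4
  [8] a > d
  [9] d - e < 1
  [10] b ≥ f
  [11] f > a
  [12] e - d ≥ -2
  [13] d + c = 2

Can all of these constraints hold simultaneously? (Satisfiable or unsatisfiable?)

Constraints 4, 8, 10, and 11 give b < d, d < a, a < f, f ≤ b. Chaining: b < d < a < f ≤ b, which forces b < b — impossible.

Unsatisfiable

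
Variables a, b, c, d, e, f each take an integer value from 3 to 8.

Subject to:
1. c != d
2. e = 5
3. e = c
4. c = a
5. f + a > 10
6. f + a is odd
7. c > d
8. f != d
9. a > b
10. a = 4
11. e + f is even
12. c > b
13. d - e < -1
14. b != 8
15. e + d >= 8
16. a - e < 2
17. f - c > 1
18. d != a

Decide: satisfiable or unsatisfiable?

Constraint 2 fixes e = 5 and constraint 10 fixes a = 4. Constraints 3 and 4 give e = c = a, so e = a. But 5 ≠ 4 — contradiction.

Unsatisfiable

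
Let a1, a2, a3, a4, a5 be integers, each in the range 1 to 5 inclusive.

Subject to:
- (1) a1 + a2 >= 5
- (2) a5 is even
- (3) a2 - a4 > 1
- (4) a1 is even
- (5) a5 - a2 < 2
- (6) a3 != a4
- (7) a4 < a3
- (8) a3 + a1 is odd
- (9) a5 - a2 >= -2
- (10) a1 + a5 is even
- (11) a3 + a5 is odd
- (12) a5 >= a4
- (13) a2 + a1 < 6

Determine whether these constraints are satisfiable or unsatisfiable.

Satisfiable

Try a1 = 2, a2 = 3, a3 = 5, a4 = 1, a5 = 2.
Check constraint 1: a1 + a2 = 5; constraint 3: a2 - a4 = 2; constraint 5: a5 - a2 = -1. The remaining constraints are straightforward to verify.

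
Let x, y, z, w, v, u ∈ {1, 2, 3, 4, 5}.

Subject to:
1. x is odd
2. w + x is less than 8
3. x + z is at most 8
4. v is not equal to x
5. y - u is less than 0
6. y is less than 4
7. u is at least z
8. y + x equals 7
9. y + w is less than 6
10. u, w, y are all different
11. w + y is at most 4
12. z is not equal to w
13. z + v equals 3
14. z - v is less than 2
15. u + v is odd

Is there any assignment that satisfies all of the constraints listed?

One satisfying assignment is x = 5, y = 2, z = 2, w = 1, v = 1, u = 4.
For the less obvious constraints — constraint 2: w + x = 6; constraint 3: x + z = 7; constraint 5: y - u = -2 — and the others hold by inspection.

Satisfiable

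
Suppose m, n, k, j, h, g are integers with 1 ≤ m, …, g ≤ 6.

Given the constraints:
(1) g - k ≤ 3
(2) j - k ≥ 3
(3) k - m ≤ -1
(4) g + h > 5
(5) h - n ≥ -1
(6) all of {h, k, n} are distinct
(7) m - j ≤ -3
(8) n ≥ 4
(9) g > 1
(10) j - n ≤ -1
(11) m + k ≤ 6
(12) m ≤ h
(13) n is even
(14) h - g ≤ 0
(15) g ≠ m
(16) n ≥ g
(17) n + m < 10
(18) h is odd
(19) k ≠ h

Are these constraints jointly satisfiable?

Constraints 1, 3, 5, 7, 10, and 14 give n − j ≥ 1, j − m ≥ 3, m − k ≥ 1, k − g ≥ -3, g − h ≥ 0, h − n ≥ -1.
Adding all 6 inequalities: the left sides telescope to 0, and the right sides sum to 1 + 3 + 1 + (-3) + 0 + (-1) = 1. So 0 ≥ 1, which is false.

Unsatisfiable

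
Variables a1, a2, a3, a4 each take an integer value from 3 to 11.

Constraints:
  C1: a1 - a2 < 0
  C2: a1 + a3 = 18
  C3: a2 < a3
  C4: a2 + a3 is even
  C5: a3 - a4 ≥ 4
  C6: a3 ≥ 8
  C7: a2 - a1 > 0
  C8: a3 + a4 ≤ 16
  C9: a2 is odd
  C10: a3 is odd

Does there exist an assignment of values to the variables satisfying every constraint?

Satisfiable

Take a1 = 7, a2 = 9, a3 = 11, a4 = 5. Then constraint 1: a1 - a2 = -2; constraint 2: a1 + a3 = 18, and every other listed constraint is also met.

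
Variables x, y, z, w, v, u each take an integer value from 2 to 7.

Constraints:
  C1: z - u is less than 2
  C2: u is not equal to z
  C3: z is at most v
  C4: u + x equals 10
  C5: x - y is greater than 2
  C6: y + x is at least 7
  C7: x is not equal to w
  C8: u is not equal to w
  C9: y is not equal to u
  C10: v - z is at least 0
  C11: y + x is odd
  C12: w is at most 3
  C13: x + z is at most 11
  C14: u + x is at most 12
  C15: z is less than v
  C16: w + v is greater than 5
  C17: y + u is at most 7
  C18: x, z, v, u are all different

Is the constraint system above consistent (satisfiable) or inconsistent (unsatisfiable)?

The assignment x = 6, y = 3, z = 3, w = 3, v = 5, u = 4 works:
  constraint 1 holds since z - u = -1.
  constraint 4 holds since u + x = 10.
The rest check out directly.

Satisfiable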